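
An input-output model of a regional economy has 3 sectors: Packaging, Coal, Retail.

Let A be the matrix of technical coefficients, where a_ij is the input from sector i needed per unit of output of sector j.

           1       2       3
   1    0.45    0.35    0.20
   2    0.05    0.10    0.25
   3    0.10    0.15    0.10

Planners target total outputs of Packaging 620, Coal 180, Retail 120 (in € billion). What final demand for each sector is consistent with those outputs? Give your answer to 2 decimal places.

I − A =
  [   0.55    -0.35    -0.20]
  [  -0.05     0.90    -0.25]
  [  -0.10    -0.15     0.90]
d = (I − A) x:
  d_1 = (+0.55)·620 + (-0.35)·180 + (-0.20)·120 = 254.00
  d_2 = (-0.05)·620 + (+0.90)·180 + (-0.25)·120 = 101.00
  d_3 = (-0.10)·620 + (-0.15)·180 + (+0.90)·120 = 19.00

d_1 = 254.00, d_2 = 101.00, d_3 = 19.00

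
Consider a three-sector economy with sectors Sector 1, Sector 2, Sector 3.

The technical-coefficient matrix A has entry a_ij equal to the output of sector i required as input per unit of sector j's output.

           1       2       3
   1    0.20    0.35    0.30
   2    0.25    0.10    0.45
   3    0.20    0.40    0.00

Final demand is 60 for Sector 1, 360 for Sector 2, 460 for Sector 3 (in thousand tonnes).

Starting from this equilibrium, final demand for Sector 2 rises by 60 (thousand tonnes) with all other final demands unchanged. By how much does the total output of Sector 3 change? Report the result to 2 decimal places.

I − A =
  [   0.80    -0.35    -0.30]
  [  -0.25     0.90    -0.45]
  [  -0.20    -0.40     1.00]
Cofactors of I−A, C_ij = (−1)^(i+j)·(minor ij) (rows/columns in the sector order above):
  C_11 = (0.90)(1.00) − (-0.45)(-0.40) = 0.7200
  C_12 = −[(-0.25)(1.00) − (-0.45)(-0.20)] = 0.3400
  C_13 = (-0.25)(-0.40) − (0.90)(-0.20) = 0.2800
  C_21 = −[(-0.35)(1.00) − (-0.30)(-0.40)] = 0.4700
  C_22 = (0.80)(1.00) − (-0.30)(-0.20) = 0.7400
  C_23 = −[(0.80)(-0.40) − (-0.35)(-0.20)] = 0.3900
  C_31 = (-0.35)(-0.45) − (-0.30)(0.90) = 0.4275
  C_32 = −[(0.80)(-0.45) − (-0.30)(-0.25)] = 0.4350
  C_33 = (0.80)(0.90) − (-0.35)(-0.25) = 0.6325
det(I−A) = Σ_j (I−A)_1j·C_1j = (0.80)(0.7200) + (-0.35)(0.3400) + (-0.30)(0.2800) = 0.3730
adj(I−A) = Cᵀ =
  [ 0.7200   0.4700   0.4275]
  [ 0.3400   0.7400   0.4350]
  [ 0.2800   0.3900   0.6325]
(I − A)⁻¹ = adj(I−A) / det(I−A) ≈
  [   1.9303     1.2601     1.1461]
  [   0.9115     1.9839     1.1662]
  [   0.7507     1.0456     1.6957]
Δx = (I − A)⁻¹ Δd with Δd having +60 in the Sector 2 component and 0 elsewhere.
So Δx_3 = L_32 · (+60), where L_32 = adj(I−A)_32 / det(I−A) = 0.3900 / 0.3730.
Δx_3 = 0.3900 × (+60) / 0.3730 = 23.40 / 0.3730 ≈ 62.73.

Δx_3 = 62.73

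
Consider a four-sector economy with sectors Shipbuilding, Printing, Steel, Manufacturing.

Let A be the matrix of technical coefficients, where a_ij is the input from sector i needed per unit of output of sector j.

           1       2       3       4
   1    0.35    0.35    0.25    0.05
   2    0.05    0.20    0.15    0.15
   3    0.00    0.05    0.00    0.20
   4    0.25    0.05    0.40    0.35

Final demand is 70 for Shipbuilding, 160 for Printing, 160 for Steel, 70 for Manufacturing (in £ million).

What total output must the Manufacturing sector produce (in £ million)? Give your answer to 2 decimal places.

x_4 = 477.00

I − A =
  [   0.65    -0.35    -0.25    -0.05]
  [  -0.05     0.80    -0.15    -0.15]
  [   0.00    -0.05     1.00    -0.20]
  [  -0.25    -0.05    -0.40     0.65]
Compute the cofactors C_ij = (−1)^(i+j)·(3×3 minor ij) of I−A; the adjugate is their transpose:
adj(I−A) = Cᵀ =
  [ 0.439125   0.213625   0.199625   0.144500]
  [ 0.073500   0.345500   0.119000   0.122000]
  [ 0.044000   0.044500   0.298500   0.105500]
  [ 0.201625   0.136125   0.269625   0.497000]
det(I−A) = Σ_j (I−A)_1j·C_1j = (0.65)(0.439125) + (-0.35)(0.073500) + (-0.25)(0.044000) + (-0.05)(0.201625) = 0.238625
(I − A)⁻¹ = adj(I−A) / det(I−A) ≈
  [   1.8402     0.8952     0.8366     0.6056]
  [   0.3080     1.4479     0.4987     0.5113]
  [   0.1844     0.1865     1.2509     0.4421]
  [   0.8449     0.5705     1.1299     2.0828]
x = (I − A)⁻¹ d = adj(I−A)·d / det(I−A), with det(I−A) = 0.238625:
  x_1 = (0.439125·70 + 0.213625·160 + 0.199625·160 + 0.144500·70) / 0.238625 = 106.97375 / 0.238625 ≈ 448.29
  x_2 = (0.073500·70 + 0.345500·160 + 0.119000·160 + 0.122000·70) / 0.238625 = 88.005 / 0.238625 ≈ 368.80
  x_3 = (0.044000·70 + 0.044500·160 + 0.298500·160 + 0.105500·70) / 0.238625 = 65.345 / 0.238625 ≈ 273.84
  x_4 = (0.201625·70 + 0.136125·160 + 0.269625·160 + 0.497000·70) / 0.238625 = 113.82375 / 0.238625 ≈ 477.00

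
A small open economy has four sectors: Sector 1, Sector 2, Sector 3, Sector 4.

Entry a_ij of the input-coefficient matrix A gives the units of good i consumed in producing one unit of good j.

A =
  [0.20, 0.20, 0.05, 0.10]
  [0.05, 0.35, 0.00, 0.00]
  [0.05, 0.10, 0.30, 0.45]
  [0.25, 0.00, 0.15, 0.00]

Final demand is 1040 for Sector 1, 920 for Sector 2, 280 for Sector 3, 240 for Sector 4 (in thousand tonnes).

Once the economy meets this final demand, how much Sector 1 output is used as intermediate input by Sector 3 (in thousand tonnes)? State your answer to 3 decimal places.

z_13 = 67.268

I − A =
  [   0.80    -0.20    -0.05    -0.10]
  [  -0.05     0.65     0.00     0.00]
  [  -0.05    -0.10     0.70    -0.45]
  [  -0.25     0.00    -0.15     1.00]
Compute the cofactors C_ij = (−1)^(i+j)·(3×3 minor ij) of I−A; the adjugate is their transpose:
adj(I−A) = Cᵀ =
  [ 0.411125   0.133000   0.042250   0.060125]
  [ 0.031625   0.479625   0.003250   0.004625]
  [ 0.110625   0.110000   0.493750   0.233250]
  [ 0.119375   0.049750   0.084625   0.355125]
det(I−A) = Σ_j (I−A)_1j·C_1j = (0.80)(0.411125) + (-0.20)(0.031625) + (-0.05)(0.110625) + (-0.10)(0.119375) = 0.30510625
(I − A)⁻¹ = adj(I−A) / det(I−A) ≈
  [   1.3475     0.4359     0.1385     0.1971]
  [   0.1037     1.5720     0.0107     0.0152]
  [   0.3626     0.3605     1.6183     0.7645]
  [   0.3913     0.1631     0.2774     1.1639]
First solve x = (I − A)⁻¹ d = adj(I−A)·d / det(I−A); in particular x_3 = (0.110625·1040 + 0.110000·920 + 0.493750·280 + 0.233250·240) / 0.30510625 = 410.48 / 0.30510625 ≈ 1345.36739.
Intermediate flow from 1 to 3: z_13 = a_13 · x_3 = 0.05 × 410.48 / 0.30510625 = 20.524 / 0.30510625 ≈ 67.268.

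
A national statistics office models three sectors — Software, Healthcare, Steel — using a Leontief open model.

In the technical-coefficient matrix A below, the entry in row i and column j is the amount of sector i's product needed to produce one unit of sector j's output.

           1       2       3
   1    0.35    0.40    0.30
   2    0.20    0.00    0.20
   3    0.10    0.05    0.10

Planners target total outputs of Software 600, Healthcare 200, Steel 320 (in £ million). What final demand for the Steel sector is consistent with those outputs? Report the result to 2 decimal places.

d_3 = 218.00

I − A =
  [   0.65    -0.40    -0.30]
  [  -0.20     1.00    -0.20]
  [  -0.10    -0.05     0.90]
d = (I − A) x:
  d_1 = (+0.65)·600 + (-0.40)·200 + (-0.30)·320 = 214.00
  d_2 = (-0.20)·600 + (+1.00)·200 + (-0.20)·320 = 16.00
  d_3 = (-0.10)·600 + (-0.05)·200 + (+0.90)·320 = 218.00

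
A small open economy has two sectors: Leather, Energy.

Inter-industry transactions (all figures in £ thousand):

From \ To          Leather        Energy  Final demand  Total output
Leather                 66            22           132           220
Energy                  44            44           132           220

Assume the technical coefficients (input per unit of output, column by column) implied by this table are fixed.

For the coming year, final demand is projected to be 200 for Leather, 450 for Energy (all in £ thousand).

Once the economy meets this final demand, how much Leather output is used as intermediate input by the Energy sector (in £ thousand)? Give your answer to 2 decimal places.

z_12 = 65.74

Technical coefficients a_ij = z_ij / X_j:
  a_11 = 66/220 = 0.30, a_21 = 44/220 = 0.20
  a_12 = 22/220 = 0.10, a_22 = 44/220 = 0.20
I − A =
  [   0.70    -0.10]
  [  -0.20     0.80]
det(I−A) = (0.70)(0.80) − (-0.10)(-0.20) = 0.5400
adj(I−A) = [[0.80, 0.10], [0.20, 0.70]]
(I − A)⁻¹ = adj(I−A) / det(I−A) ≈
  [   1.4815     0.1852]
  [   0.3704     1.2963]
First solve x = (I − A)⁻¹ d = adj(I−A)·d / det(I−A); in particular x_2 = (0.20·200 + 0.70·450) / 0.5400 = 355.00 / 0.5400 ≈ 657.4074.
Intermediate flow from 1 to 2: z_12 = a_12 · x_2 = 0.10 × 355.00 / 0.5400 = 35.50 / 0.5400 ≈ 65.74.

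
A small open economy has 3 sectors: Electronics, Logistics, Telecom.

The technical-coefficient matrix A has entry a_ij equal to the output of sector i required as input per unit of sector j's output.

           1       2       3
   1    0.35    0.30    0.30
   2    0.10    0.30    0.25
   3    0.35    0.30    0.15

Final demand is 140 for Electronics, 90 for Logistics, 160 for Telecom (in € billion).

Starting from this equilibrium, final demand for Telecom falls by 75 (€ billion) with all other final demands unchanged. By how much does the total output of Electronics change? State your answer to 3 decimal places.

I − A =
  [   0.65    -0.30    -0.30]
  [  -0.10     0.70    -0.25]
  [  -0.35    -0.30     0.85]
Cofactors of I−A, C_ij = (−1)^(i+j)·(minor ij) (rows/columns in the sector order above):
  C_11 = (0.70)(0.85) − (-0.25)(-0.30) = 0.5200
  C_12 = −[(-0.10)(0.85) − (-0.25)(-0.35)] = 0.1725
  C_13 = (-0.10)(-0.30) − (0.70)(-0.35) = 0.2750
  C_21 = −[(-0.30)(0.85) − (-0.30)(-0.30)] = 0.3450
  C_22 = (0.65)(0.85) − (-0.30)(-0.35) = 0.4475
  C_23 = −[(0.65)(-0.30) − (-0.30)(-0.35)] = 0.3000
  C_31 = (-0.30)(-0.25) − (-0.30)(0.70) = 0.2850
  C_32 = −[(0.65)(-0.25) − (-0.30)(-0.10)] = 0.1925
  C_33 = (0.65)(0.70) − (-0.30)(-0.10) = 0.4250
det(I−A) = Σ_j (I−A)_1j·C_1j = (0.65)(0.5200) + (-0.30)(0.1725) + (-0.30)(0.2750) = 0.20375
adj(I−A) = Cᵀ =
  [ 0.5200   0.3450   0.2850]
  [ 0.1725   0.4475   0.1925]
  [ 0.2750   0.3000   0.4250]
(I − A)⁻¹ = adj(I−A) / det(I−A) ≈
  [   2.5521     1.6933     1.3988]
  [   0.8466     2.1963     0.9448]
  [   1.3497     1.4724     2.0859]
Δx = (I − A)⁻¹ Δd with Δd having -75 in the Telecom component and 0 elsewhere.
So Δx_1 = L_13 · (-75), where L_13 = adj(I−A)_13 / det(I−A) = 0.2850 / 0.20375.
Δx_1 = 0.2850 × (-75) / 0.20375 = -21.375 / 0.20375 ≈ -104.908.

Δx_1 = -104.908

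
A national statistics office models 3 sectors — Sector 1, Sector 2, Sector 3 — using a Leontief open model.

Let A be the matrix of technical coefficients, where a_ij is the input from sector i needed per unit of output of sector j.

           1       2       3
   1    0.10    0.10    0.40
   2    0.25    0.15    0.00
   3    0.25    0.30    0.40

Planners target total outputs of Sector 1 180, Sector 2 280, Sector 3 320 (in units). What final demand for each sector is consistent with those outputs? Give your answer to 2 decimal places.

d_1 = 6.00, d_2 = 193.00, d_3 = 63.00

I − A =
  [   0.90    -0.10    -0.40]
  [  -0.25     0.85     0.00]
  [  -0.25    -0.30     0.60]
d = (I − A) x:
  d_1 = (+0.90)·180 + (-0.10)·280 + (-0.40)·320 = 6.00
  d_2 = (-0.25)·180 + (+0.85)·280 + (+0.00)·320 = 193.00
  d_3 = (-0.25)·180 + (-0.30)·280 + (+0.60)·320 = 63.00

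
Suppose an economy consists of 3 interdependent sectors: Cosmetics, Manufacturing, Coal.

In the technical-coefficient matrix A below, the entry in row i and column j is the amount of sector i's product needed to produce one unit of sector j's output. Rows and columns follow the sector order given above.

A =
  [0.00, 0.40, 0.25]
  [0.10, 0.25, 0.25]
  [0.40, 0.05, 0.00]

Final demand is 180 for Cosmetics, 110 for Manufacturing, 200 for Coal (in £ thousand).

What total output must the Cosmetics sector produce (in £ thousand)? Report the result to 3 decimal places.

I − A =
  [   1.00    -0.40    -0.25]
  [  -0.10     0.75    -0.25]
  [  -0.40    -0.05     1.00]
Cofactors of I−A, C_ij = (−1)^(i+j)·(minor ij) (rows/columns in the sector order above):
  C_11 = (0.75)(1.00) − (-0.25)(-0.05) = 0.7375
  C_12 = −[(-0.10)(1.00) − (-0.25)(-0.40)] = 0.2000
  C_13 = (-0.10)(-0.05) − (0.75)(-0.40) = 0.3050
  C_21 = −[(-0.40)(1.00) − (-0.25)(-0.05)] = 0.4125
  C_22 = (1.00)(1.00) − (-0.25)(-0.40) = 0.9000
  C_23 = −[(1.00)(-0.05) − (-0.40)(-0.40)] = 0.2100
  C_31 = (-0.40)(-0.25) − (-0.25)(0.75) = 0.2875
  C_32 = −[(1.00)(-0.25) − (-0.25)(-0.10)] = 0.2750
  C_33 = (1.00)(0.75) − (-0.40)(-0.10) = 0.7100
det(I−A) = Σ_j (I−A)_1j·C_1j = (1.00)(0.7375) + (-0.40)(0.2000) + (-0.25)(0.3050) = 0.58125
adj(I−A) = Cᵀ =
  [ 0.7375   0.4125   0.2875]
  [ 0.2000   0.9000   0.2750]
  [ 0.3050   0.2100   0.7100]
(I − A)⁻¹ = adj(I−A) / det(I−A) ≈
  [   1.2688     0.7097     0.4946]
  [   0.3441     1.5484     0.4731]
  [   0.5247     0.3613     1.2215]
x = (I − A)⁻¹ d = adj(I−A)·d / det(I−A), with det(I−A) = 0.58125:
  x_1 = (0.7375·180 + 0.4125·110 + 0.2875·200) / 0.58125 = 235.625 / 0.58125 ≈ 405.376
  x_2 = (0.2000·180 + 0.9000·110 + 0.2750·200) / 0.58125 = 190.00 / 0.58125 ≈ 326.882
  x_3 = (0.3050·180 + 0.2100·110 + 0.7100·200) / 0.58125 = 220.00 / 0.58125 ≈ 378.495

x_1 = 405.376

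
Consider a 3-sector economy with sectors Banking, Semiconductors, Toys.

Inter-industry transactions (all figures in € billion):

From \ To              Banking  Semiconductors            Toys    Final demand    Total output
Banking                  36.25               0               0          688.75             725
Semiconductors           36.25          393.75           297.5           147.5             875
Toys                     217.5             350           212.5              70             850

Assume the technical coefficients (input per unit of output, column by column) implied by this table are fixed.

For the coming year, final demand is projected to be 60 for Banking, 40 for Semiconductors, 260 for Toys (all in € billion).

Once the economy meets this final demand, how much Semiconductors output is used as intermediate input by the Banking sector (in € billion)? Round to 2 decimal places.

Technical coefficients a_ij = z_ij / X_j:
  a_BB = 36.25/725 = 0.05, a_SB = 36.25/725 = 0.05, a_TB = 217.5/725 = 0.30
  a_BS = 0/875 = 0.00, a_SS = 393.75/875 = 0.45, a_TS = 350/875 = 0.40
  a_BT = 0/850 = 0.00, a_ST = 297.5/850 = 0.35, a_TT = 212.5/850 = 0.25
I − A =
  [   0.95     0.00     0.00]
  [  -0.05     0.55    -0.35]
  [  -0.30    -0.40     0.75]
Cofactors of I−A, C_ij = (−1)^(i+j)·(minor ij) (rows/columns in the sector order above):
  C_11 = (0.55)(0.75) − (-0.35)(-0.40) = 0.2725
  C_12 = −[(-0.05)(0.75) − (-0.35)(-0.30)] = 0.1425
  C_13 = (-0.05)(-0.40) − (0.55)(-0.30) = 0.1850
  C_21 = −[(0.00)(0.75) − (0.00)(-0.40)] = 0.0000
  C_22 = (0.95)(0.75) − (0.00)(-0.30) = 0.7125
  C_23 = −[(0.95)(-0.40) − (0.00)(-0.30)] = 0.3800
  C_31 = (0.00)(-0.35) − (0.00)(0.55) = 0.0000
  C_32 = −[(0.95)(-0.35) − (0.00)(-0.05)] = 0.3325
  C_33 = (0.95)(0.55) − (0.00)(-0.05) = 0.5225
det(I−A) = Σ_j (I−A)_1j·C_1j = (0.95)(0.2725) + (0.00)(0.1425) + (0.00)(0.1850) = 0.258875
adj(I−A) = Cᵀ =
  [ 0.2725   0.0000   0.0000]
  [ 0.1425   0.7125   0.3325]
  [ 0.1850   0.3800   0.5225]
(I − A)⁻¹ = adj(I−A) / det(I−A) ≈
  [   1.0526     0.0000     0.0000]
  [   0.5505     2.7523     1.2844]
  [   0.7146     1.4679     2.0183]
First solve x = (I − A)⁻¹ d = adj(I−A)·d / det(I−A); in particular x_B = (0.2725·60 + 0.0000·40 + 0.0000·260) / 0.258875 = 16.35 / 0.258875 ≈ 63.1579.
Intermediate flow from S to B: z_SB = a_SB · x_B = 0.05 × 16.35 / 0.258875 = 0.8175 / 0.258875 ≈ 3.16.

z_SB = 3.16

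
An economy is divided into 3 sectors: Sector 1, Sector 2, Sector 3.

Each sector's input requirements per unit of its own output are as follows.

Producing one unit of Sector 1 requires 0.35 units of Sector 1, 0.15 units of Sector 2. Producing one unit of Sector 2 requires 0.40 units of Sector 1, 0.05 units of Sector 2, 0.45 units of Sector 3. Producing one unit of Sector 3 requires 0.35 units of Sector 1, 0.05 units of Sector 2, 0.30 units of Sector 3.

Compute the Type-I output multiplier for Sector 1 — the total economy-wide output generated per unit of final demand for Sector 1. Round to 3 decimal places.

I − A =
  [   0.65    -0.40    -0.35]
  [  -0.15     0.95    -0.05]
  [   0.00    -0.45     0.70]
Cofactors of I−A, C_ij = (−1)^(i+j)·(minor ij) (rows/columns in the sector order above):
  C_11 = (0.95)(0.70) − (-0.05)(-0.45) = 0.6425
  C_12 = −[(-0.15)(0.70) − (-0.05)(0.00)] = 0.1050
  C_13 = (-0.15)(-0.45) − (0.95)(0.00) = 0.0675
  C_21 = −[(-0.40)(0.70) − (-0.35)(-0.45)] = 0.4375
  C_22 = (0.65)(0.70) − (-0.35)(0.00) = 0.4550
  C_23 = −[(0.65)(-0.45) − (-0.40)(0.00)] = 0.2925
  C_31 = (-0.40)(-0.05) − (-0.35)(0.95) = 0.3525
  C_32 = −[(0.65)(-0.05) − (-0.35)(-0.15)] = 0.0850
  C_33 = (0.65)(0.95) − (-0.40)(-0.15) = 0.5575
det(I−A) = Σ_j (I−A)_1j·C_1j = (0.65)(0.6425) + (-0.40)(0.1050) + (-0.35)(0.0675) = 0.3520
adj(I−A) = Cᵀ =
  [ 0.6425   0.4375   0.3525]
  [ 0.1050   0.4550   0.0850]
  [ 0.0675   0.2925   0.5575]
(I − A)⁻¹ = adj(I−A) / det(I−A) ≈
  [   1.8253     1.2429     1.0014]
  [   0.2983     1.2926     0.2415]
  [   0.1918     0.8310     1.5838]
The output multiplier for sector j is the column-j sum of the Leontief inverse (I − A)⁻¹ = adj(I−A) / det(I−A).
Column 1 of adj(I−A): (0.6425, 0.1050, 0.0675); det(I−A) = 0.3520.
m_1 = (0.6425 + 0.1050 + 0.0675) / 0.3520 = 0.815 / 0.3520 ≈ 2.315.

m_1 = 2.315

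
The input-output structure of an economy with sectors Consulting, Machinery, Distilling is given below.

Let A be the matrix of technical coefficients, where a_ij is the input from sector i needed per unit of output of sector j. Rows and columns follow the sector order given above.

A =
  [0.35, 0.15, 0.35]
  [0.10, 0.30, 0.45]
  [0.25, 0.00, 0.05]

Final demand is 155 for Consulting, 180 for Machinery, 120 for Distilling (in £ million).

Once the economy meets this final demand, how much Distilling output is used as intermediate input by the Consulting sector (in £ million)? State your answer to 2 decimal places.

z_DC = 122.27

I − A =
  [   0.65    -0.15    -0.35]
  [  -0.10     0.70    -0.45]
  [  -0.25     0.00     0.95]
Cofactors of I−A, C_ij = (−1)^(i+j)·(minor ij) (rows/columns in the sector order above):
  C_11 = (0.70)(0.95) − (-0.45)(0.00) = 0.6650
  C_12 = −[(-0.10)(0.95) − (-0.45)(-0.25)] = 0.2075
  C_13 = (-0.10)(0.00) − (0.70)(-0.25) = 0.1750
  C_21 = −[(-0.15)(0.95) − (-0.35)(0.00)] = 0.1425
  C_22 = (0.65)(0.95) − (-0.35)(-0.25) = 0.5300
  C_23 = −[(0.65)(0.00) − (-0.15)(-0.25)] = 0.0375
  C_31 = (-0.15)(-0.45) − (-0.35)(0.70) = 0.3125
  C_32 = −[(0.65)(-0.45) − (-0.35)(-0.10)] = 0.3275
  C_33 = (0.65)(0.70) − (-0.15)(-0.10) = 0.4400
det(I−A) = Σ_j (I−A)_1j·C_1j = (0.65)(0.6650) + (-0.15)(0.2075) + (-0.35)(0.1750) = 0.339875
adj(I−A) = Cᵀ =
  [ 0.6650   0.1425   0.3125]
  [ 0.2075   0.5300   0.3275]
  [ 0.1750   0.0375   0.4400]
(I − A)⁻¹ = adj(I−A) / det(I−A) ≈
  [   1.9566     0.4193     0.9195]
  [   0.6105     1.5594     0.9636]
  [   0.5149     0.1103     1.2946]
First solve x = (I − A)⁻¹ d = adj(I−A)·d / det(I−A); in particular x_C = (0.6650·155 + 0.1425·180 + 0.3125·120) / 0.339875 = 166.225 / 0.339875 ≈ 489.0769.
Intermediate flow from D to C: z_DC = a_DC · x_C = 0.25 × 166.225 / 0.339875 = 41.55625 / 0.339875 ≈ 122.27.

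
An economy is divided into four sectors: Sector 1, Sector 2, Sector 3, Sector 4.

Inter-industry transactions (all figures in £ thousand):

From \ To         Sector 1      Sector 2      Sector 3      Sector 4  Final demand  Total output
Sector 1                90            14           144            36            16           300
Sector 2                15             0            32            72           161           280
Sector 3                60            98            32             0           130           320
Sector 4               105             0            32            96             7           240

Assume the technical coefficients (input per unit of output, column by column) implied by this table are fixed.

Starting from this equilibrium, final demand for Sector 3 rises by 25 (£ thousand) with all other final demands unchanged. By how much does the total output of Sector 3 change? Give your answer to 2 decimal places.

Δx_3 = 40.08

Technical coefficients a_ij = z_ij / X_j:
  a_11 = 90/300 = 0.30, a_21 = 15/300 = 0.05, a_31 = 60/300 = 0.20, a_41 = 105/300 = 0.35
  a_12 = 14/280 = 0.05, a_22 = 0/280 = 0.00, a_32 = 98/280 = 0.35, a_42 = 0/280 = 0.00
  a_13 = 144/320 = 0.45, a_23 = 32/320 = 0.10, a_33 = 32/320 = 0.10, a_43 = 32/320 = 0.10
  a_14 = 36/240 = 0.15, a_24 = 72/240 = 0.30, a_34 = 0/240 = 0.00, a_44 = 96/240 = 0.40
I − A =
  [   0.70    -0.05    -0.45    -0.15]
  [  -0.05     1.00    -0.10    -0.30]
  [  -0.20    -0.35     0.90     0.00]
  [  -0.35     0.00    -0.10     0.60]
Compute the cofactors C_ij = (−1)^(i+j)·(3×3 minor ij) of I−A; the adjugate is their transpose:
adj(I−A) = Cᵀ =
  [ 0.508500   0.126750   0.289500   0.190500]
  [ 0.139500   0.273750   0.119250   0.171750]
  [ 0.167250   0.134625   0.360750   0.109125]
  [ 0.324500   0.096375   0.229000   0.504375]
det(I−A) = Σ_j (I−A)_1j·C_1j = (0.70)(0.508500) + (-0.05)(0.139500) + (-0.45)(0.167250) + (-0.15)(0.324500) = 0.2250375
(I − A)⁻¹ = adj(I−A) / det(I−A) ≈
  [   2.2596     0.5632     1.2865     0.8465]
  [   0.6199     1.2165     0.5299     0.7632]
  [   0.7432     0.5982     1.6031     0.4849]
  [   1.4420     0.4283     1.0176     2.2413]
Δx = (I − A)⁻¹ Δd with Δd having +25 in the Sector 3 component and 0 elsewhere.
So Δx_3 = L_33 · (+25), where L_33 = adj(I−A)_33 / det(I−A) = 0.360750 / 0.2250375.
Δx_3 = 0.360750 × (+25) / 0.2250375 = 9.01875 / 0.2250375 ≈ 40.08.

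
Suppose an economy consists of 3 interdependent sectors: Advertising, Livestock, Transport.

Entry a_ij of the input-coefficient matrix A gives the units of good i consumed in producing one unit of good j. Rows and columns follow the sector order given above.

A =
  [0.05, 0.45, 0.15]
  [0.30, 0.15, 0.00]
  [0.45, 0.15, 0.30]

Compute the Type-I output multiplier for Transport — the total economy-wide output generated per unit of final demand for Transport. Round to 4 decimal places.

m_T = 2.0781

I − A =
  [   0.95    -0.45    -0.15]
  [  -0.30     0.85     0.00]
  [  -0.45    -0.15     0.70]
Cofactors of I−A, C_ij = (−1)^(i+j)·(minor ij) (rows/columns in the sector order above):
  C_11 = (0.85)(0.70) − (0.00)(-0.15) = 0.5950
  C_12 = −[(-0.30)(0.70) − (0.00)(-0.45)] = 0.2100
  C_13 = (-0.30)(-0.15) − (0.85)(-0.45) = 0.4275
  C_21 = −[(-0.45)(0.70) − (-0.15)(-0.15)] = 0.3375
  C_22 = (0.95)(0.70) − (-0.15)(-0.45) = 0.5975
  C_23 = −[(0.95)(-0.15) − (-0.45)(-0.45)] = 0.3450
  C_31 = (-0.45)(0.00) − (-0.15)(0.85) = 0.1275
  C_32 = −[(0.95)(0.00) − (-0.15)(-0.30)] = 0.0450
  C_33 = (0.95)(0.85) − (-0.45)(-0.30) = 0.6725
det(I−A) = Σ_j (I−A)_1j·C_1j = (0.95)(0.5950) + (-0.45)(0.2100) + (-0.15)(0.4275) = 0.406625
adj(I−A) = Cᵀ =
  [ 0.5950   0.3375   0.1275]
  [ 0.2100   0.5975   0.0450]
  [ 0.4275   0.3450   0.6725]
(I − A)⁻¹ = adj(I−A) / det(I−A) ≈
  [   1.46326     0.83000     0.31356]
  [   0.51645     1.46941     0.11067]
  [   1.05134     0.84845     1.65386]
The output multiplier for sector j is the column-j sum of the Leontief inverse (I − A)⁻¹ = adj(I−A) / det(I−A).
Column T of adj(I−A): (0.1275, 0.0450, 0.6725); det(I−A) = 0.406625.
m_T = (0.1275 + 0.0450 + 0.6725) / 0.406625 = 0.845 / 0.406625 ≈ 2.0781.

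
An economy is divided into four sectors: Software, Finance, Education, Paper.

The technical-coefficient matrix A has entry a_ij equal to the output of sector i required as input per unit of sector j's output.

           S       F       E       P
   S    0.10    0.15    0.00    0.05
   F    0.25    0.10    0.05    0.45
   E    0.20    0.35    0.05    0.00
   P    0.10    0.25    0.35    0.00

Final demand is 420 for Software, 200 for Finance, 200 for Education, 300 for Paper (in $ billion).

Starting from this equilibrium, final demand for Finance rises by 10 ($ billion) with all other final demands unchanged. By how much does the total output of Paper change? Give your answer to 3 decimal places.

I − A =
  [   0.90    -0.15     0.00    -0.05]
  [  -0.25     0.90    -0.05    -0.45]
  [  -0.20    -0.35     0.95     0.00]
  [  -0.10    -0.25    -0.35     1.00]
Compute the cofactors C_ij = (−1)^(i+j)·(3×3 minor ij) of I−A; the adjugate is their transpose:
adj(I−A) = Cᵀ =
  [ 0.675500   0.160500   0.047500   0.106000]
  [ 0.321750   0.846750   0.190875   0.397125]
  [ 0.260750   0.345750   0.656875   0.168625]
  [ 0.239250   0.348750   0.282375   0.716625]
det(I−A) = Σ_j (I−A)_1j·C_1j = (0.90)(0.675500) + (-0.15)(0.321750) + (0.00)(0.260750) + (-0.05)(0.239250) = 0.547725
(I − A)⁻¹ = adj(I−A) / det(I−A) ≈
  [   1.2333     0.2930     0.0867     0.1935]
  [   0.5874     1.5459     0.3485     0.7250]
  [   0.4761     0.6312     1.1993     0.3079]
  [   0.4368     0.6367     0.5155     1.3084]
Δx = (I − A)⁻¹ Δd with Δd having +10 in the Finance component and 0 elsewhere.
So Δx_P = L_PF · (+10), where L_PF = adj(I−A)_PF / det(I−A) = 0.348750 / 0.547725.
Δx_P = 0.348750 × (+10) / 0.547725 = 3.4875 / 0.547725 ≈ 6.367.

Δx_P = 6.367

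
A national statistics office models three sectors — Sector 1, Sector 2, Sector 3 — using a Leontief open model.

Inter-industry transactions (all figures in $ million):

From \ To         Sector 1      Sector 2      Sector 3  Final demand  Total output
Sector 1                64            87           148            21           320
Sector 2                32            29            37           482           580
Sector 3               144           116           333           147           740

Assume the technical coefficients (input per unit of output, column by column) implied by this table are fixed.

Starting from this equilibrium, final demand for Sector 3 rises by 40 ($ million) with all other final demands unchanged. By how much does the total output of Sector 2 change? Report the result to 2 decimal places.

Technical coefficients a_ij = z_ij / X_j:
  a_11 = 64/320 = 0.20, a_21 = 32/320 = 0.10, a_31 = 144/320 = 0.45
  a_12 = 87/580 = 0.15, a_22 = 29/580 = 0.05, a_32 = 116/580 = 0.20
  a_13 = 148/740 = 0.20, a_23 = 37/740 = 0.05, a_33 = 333/740 = 0.45
I − A =
  [   0.80    -0.15    -0.20]
  [  -0.10     0.95    -0.05]
  [  -0.45    -0.20     0.55]
Cofactors of I−A, C_ij = (−1)^(i+j)·(minor ij) (rows/columns in the sector order above):
  C_11 = (0.95)(0.55) − (-0.05)(-0.20) = 0.5125
  C_12 = −[(-0.10)(0.55) − (-0.05)(-0.45)] = 0.0775
  C_13 = (-0.10)(-0.20) − (0.95)(-0.45) = 0.4475
  C_21 = −[(-0.15)(0.55) − (-0.20)(-0.20)] = 0.1225
  C_22 = (0.80)(0.55) − (-0.20)(-0.45) = 0.3500
  C_23 = −[(0.80)(-0.20) − (-0.15)(-0.45)] = 0.2275
  C_31 = (-0.15)(-0.05) − (-0.20)(0.95) = 0.1975
  C_32 = −[(0.80)(-0.05) − (-0.20)(-0.10)] = 0.0600
  C_33 = (0.80)(0.95) − (-0.15)(-0.10) = 0.7450
det(I−A) = Σ_j (I−A)_1j·C_1j = (0.80)(0.5125) + (-0.15)(0.0775) + (-0.20)(0.4475) = 0.308875
adj(I−A) = Cᵀ =
  [ 0.5125   0.1225   0.1975]
  [ 0.0775   0.3500   0.0600]
  [ 0.4475   0.2275   0.7450]
(I − A)⁻¹ = adj(I−A) / det(I−A) ≈
  [   1.6592     0.3966     0.6394]
  [   0.2509     1.1331     0.1943]
  [   1.4488     0.7365     2.4120]
Δx = (I − A)⁻¹ Δd with Δd having +40 in the Sector 3 component and 0 elsewhere.
So Δx_2 = L_23 · (+40), where L_23 = adj(I−A)_23 / det(I−A) = 0.0600 / 0.308875.
Δx_2 = 0.0600 × (+40) / 0.308875 = 2.40 / 0.308875 ≈ 7.77.

Δx_2 = 7.77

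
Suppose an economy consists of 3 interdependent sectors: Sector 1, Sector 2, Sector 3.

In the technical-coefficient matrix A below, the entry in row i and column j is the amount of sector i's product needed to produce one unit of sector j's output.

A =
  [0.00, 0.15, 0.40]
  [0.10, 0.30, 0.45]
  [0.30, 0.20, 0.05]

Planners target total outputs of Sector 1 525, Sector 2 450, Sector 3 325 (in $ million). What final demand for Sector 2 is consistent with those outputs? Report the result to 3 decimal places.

I − A =
  [   1.00    -0.15    -0.40]
  [  -0.10     0.70    -0.45]
  [  -0.30    -0.20     0.95]
d = (I − A) x:
  d_1 = (+1.00)·525 + (-0.15)·450 + (-0.40)·325 = 327.500
  d_2 = (-0.10)·525 + (+0.70)·450 + (-0.45)·325 = 116.250
  d_3 = (-0.30)·525 + (-0.20)·450 + (+0.95)·325 = 61.250

d_2 = 116.250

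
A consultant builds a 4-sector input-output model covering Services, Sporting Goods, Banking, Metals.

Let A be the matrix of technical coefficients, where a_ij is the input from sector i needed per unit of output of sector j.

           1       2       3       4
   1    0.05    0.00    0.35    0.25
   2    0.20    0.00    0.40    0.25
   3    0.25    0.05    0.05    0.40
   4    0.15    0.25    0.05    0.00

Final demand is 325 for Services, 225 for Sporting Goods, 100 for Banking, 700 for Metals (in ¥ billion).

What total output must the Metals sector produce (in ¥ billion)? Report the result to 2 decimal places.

x_4 = 1161.97

I − A =
  [   0.95     0.00    -0.35    -0.25]
  [  -0.20     1.00    -0.40    -0.25]
  [  -0.25    -0.05     0.95    -0.40]
  [  -0.15    -0.25    -0.05     1.00]
Compute the cofactors C_ij = (−1)^(i+j)·(3×3 minor ij) of I−A; the adjugate is their transpose:
adj(I−A) = Cᵀ =
  [ 0.810000   0.112500   0.365625   0.376875]
  [ 0.348750   0.736250   0.462500   0.456250]
  [ 0.326250   0.156250   0.840625   0.456875]
  [ 0.225000   0.208750   0.212500   0.792500]
det(I−A) = Σ_j (I−A)_1j·C_1j = (0.95)(0.810000) + (0.00)(0.348750) + (-0.35)(0.326250) + (-0.25)(0.225000) = 0.5990625
(I − A)⁻¹ = adj(I−A) / det(I−A) ≈
  [   1.3521     0.1878     0.6103     0.6291]
  [   0.5822     1.2290     0.7720     0.7616]
  [   0.5446     0.2608     1.4032     0.7626]
  [   0.3756     0.3485     0.3547     1.3229]
x = (I − A)⁻¹ d = adj(I−A)·d / det(I−A), with det(I−A) = 0.5990625:
  x_1 = (0.810000·325 + 0.112500·225 + 0.365625·100 + 0.376875·700) / 0.5990625 = 588.9375 / 0.5990625 ≈ 983.10
  x_2 = (0.348750·325 + 0.736250·225 + 0.462500·100 + 0.456250·700) / 0.5990625 = 644.625 / 0.5990625 ≈ 1076.06
  x_3 = (0.326250·325 + 0.156250·225 + 0.840625·100 + 0.456875·700) / 0.5990625 = 545.0625 / 0.5990625 ≈ 909.86
  x_4 = (0.225000·325 + 0.208750·225 + 0.212500·100 + 0.792500·700) / 0.5990625 = 696.09375 / 0.5990625 ≈ 1161.97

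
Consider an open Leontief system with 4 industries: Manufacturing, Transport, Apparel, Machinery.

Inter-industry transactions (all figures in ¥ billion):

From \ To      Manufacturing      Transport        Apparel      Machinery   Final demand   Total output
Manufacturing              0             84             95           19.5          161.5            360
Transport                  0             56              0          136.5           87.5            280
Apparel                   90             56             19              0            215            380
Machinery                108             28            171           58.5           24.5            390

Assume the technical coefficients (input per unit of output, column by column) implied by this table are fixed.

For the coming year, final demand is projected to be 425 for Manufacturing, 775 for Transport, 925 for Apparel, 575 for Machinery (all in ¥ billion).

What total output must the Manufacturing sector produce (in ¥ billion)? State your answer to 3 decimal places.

x_1 = 1618.372

Technical coefficients a_ij = z_ij / X_j:
  a_11 = 0/360 = 0.00, a_21 = 0/360 = 0.00, a_31 = 90/360 = 0.25, a_41 = 108/360 = 0.30
  a_12 = 84/280 = 0.30, a_22 = 56/280 = 0.20, a_32 = 56/280 = 0.20, a_42 = 28/280 = 0.10
  a_13 = 95/380 = 0.25, a_23 = 0/380 = 0.00, a_33 = 19/380 = 0.05, a_43 = 171/380 = 0.45
  a_14 = 19.5/390 = 0.05, a_24 = 136.5/390 = 0.35, a_34 = 0/390 = 0.00, a_44 = 58.5/390 = 0.15
I − A =
  [   1.00    -0.30    -0.25    -0.05]
  [   0.00     0.80     0.00    -0.35]
  [  -0.25    -0.20     0.95     0.00]
  [  -0.30    -0.10    -0.45     0.85]
Compute the cofactors C_ij = (−1)^(i+j)·(3×3 minor ij) of I−A; the adjugate is their transpose:
adj(I−A) = Cᵀ =
  [ 0.581250   0.294000   0.226500   0.155250]
  [ 0.139125   0.734500   0.183750   0.310625]
  [ 0.182250   0.232000   0.601500   0.106250]
  [ 0.318000   0.313000   0.420000   0.710000]
det(I−A) = Σ_j (I−A)_1j·C_1j = (1.00)(0.581250) + (-0.30)(0.139125) + (-0.25)(0.182250) + (-0.05)(0.318000) = 0.47805
(I − A)⁻¹ = adj(I−A) / det(I−A) ≈
  [   1.2159     0.6150     0.4738     0.3248]
  [   0.2910     1.5365     0.3844     0.6498]
  [   0.3812     0.4853     1.2582     0.2223]
  [   0.6652     0.6547     0.8786     1.4852]
x = (I − A)⁻¹ d = adj(I−A)·d / det(I−A), with det(I−A) = 0.47805:
  x_1 = (0.581250·425 + 0.294000·775 + 0.226500·925 + 0.155250·575) / 0.47805 = 773.6625 / 0.47805 ≈ 1618.372
  x_2 = (0.139125·425 + 0.734500·775 + 0.183750·925 + 0.310625·575) / 0.47805 = 976.94375 / 0.47805 ≈ 2043.602
  x_3 = (0.182250·425 + 0.232000·775 + 0.601500·925 + 0.106250·575) / 0.47805 = 874.7375 / 0.47805 ≈ 1829.803
  x_4 = (0.318000·425 + 0.313000·775 + 0.420000·925 + 0.710000·575) / 0.47805 = 1174.475 / 0.47805 ≈ 2456.804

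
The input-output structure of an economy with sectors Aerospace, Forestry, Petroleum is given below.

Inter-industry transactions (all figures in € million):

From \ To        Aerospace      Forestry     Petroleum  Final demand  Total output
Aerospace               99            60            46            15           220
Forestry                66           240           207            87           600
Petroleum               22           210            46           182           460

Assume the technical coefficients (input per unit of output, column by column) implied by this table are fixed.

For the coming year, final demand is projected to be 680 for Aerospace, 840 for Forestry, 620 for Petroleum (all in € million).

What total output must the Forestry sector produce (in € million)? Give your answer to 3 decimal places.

x_F = 4887.760

Technical coefficients a_ij = z_ij / X_j:
  a_AA = 99/220 = 0.45, a_FA = 66/220 = 0.30, a_PA = 22/220 = 0.10
  a_AF = 60/600 = 0.10, a_FF = 240/600 = 0.40, a_PF = 210/600 = 0.35
  a_AP = 46/460 = 0.10, a_FP = 207/460 = 0.45, a_PP = 46/460 = 0.10
I − A =
  [   0.55    -0.10    -0.10]
  [  -0.30     0.60    -0.45]
  [  -0.10    -0.35     0.90]
Cofactors of I−A, C_ij = (−1)^(i+j)·(minor ij) (rows/columns in the sector order above):
  C_11 = (0.60)(0.90) − (-0.45)(-0.35) = 0.3825
  C_12 = −[(-0.30)(0.90) − (-0.45)(-0.10)] = 0.3150
  C_13 = (-0.30)(-0.35) − (0.60)(-0.10) = 0.1650
  C_21 = −[(-0.10)(0.90) − (-0.10)(-0.35)] = 0.1250
  C_22 = (0.55)(0.90) − (-0.10)(-0.10) = 0.4850
  C_23 = −[(0.55)(-0.35) − (-0.10)(-0.10)] = 0.2025
  C_31 = (-0.10)(-0.45) − (-0.10)(0.60) = 0.1050
  C_32 = −[(0.55)(-0.45) − (-0.10)(-0.30)] = 0.2775
  C_33 = (0.55)(0.60) − (-0.10)(-0.30) = 0.3000
det(I−A) = Σ_j (I−A)_1j·C_1j = (0.55)(0.3825) + (-0.10)(0.3150) + (-0.10)(0.1650) = 0.162375
adj(I−A) = Cᵀ =
  [ 0.3825   0.1250   0.1050]
  [ 0.3150   0.4850   0.2775]
  [ 0.1650   0.2025   0.3000]
(I − A)⁻¹ = adj(I−A) / det(I−A) ≈
  [   2.3557     0.7698     0.6467]
  [   1.9400     2.9869     1.7090]
  [   1.0162     1.2471     1.8476]
x = (I − A)⁻¹ d = adj(I−A)·d / det(I−A), with det(I−A) = 0.162375:
  x_A = (0.3825·680 + 0.1250·840 + 0.1050·620) / 0.162375 = 430.20 / 0.162375 ≈ 2649.423
  x_F = (0.3150·680 + 0.4850·840 + 0.2775·620) / 0.162375 = 793.65 / 0.162375 ≈ 4887.760
  x_P = (0.1650·680 + 0.2025·840 + 0.3000·620) / 0.162375 = 468.30 / 0.162375 ≈ 2884.065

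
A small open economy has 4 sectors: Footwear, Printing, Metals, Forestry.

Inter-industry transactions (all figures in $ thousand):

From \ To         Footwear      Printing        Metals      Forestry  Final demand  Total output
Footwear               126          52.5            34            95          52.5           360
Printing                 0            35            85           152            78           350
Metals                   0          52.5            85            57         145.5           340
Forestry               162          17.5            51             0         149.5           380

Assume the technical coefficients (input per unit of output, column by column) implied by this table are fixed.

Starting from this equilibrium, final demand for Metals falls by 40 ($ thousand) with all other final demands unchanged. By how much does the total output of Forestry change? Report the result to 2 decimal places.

Δx_4 = -21.81

Technical coefficients a_ij = z_ij / X_j:
  a_11 = 126/360 = 0.35, a_21 = 0/360 = 0.00, a_31 = 0/360 = 0.00, a_41 = 162/360 = 0.45
  a_12 = 52.5/350 = 0.15, a_22 = 35/350 = 0.10, a_32 = 52.5/350 = 0.15, a_42 = 17.5/350 = 0.05
  a_13 = 34/340 = 0.10, a_23 = 85/340 = 0.25, a_33 = 85/340 = 0.25, a_43 = 51/340 = 0.15
  a_14 = 95/380 = 0.25, a_24 = 152/380 = 0.40, a_34 = 57/380 = 0.15, a_44 = 0/380 = 0.00
I − A =
  [   0.65    -0.15    -0.10    -0.25]
  [   0.00     0.90    -0.25    -0.40]
  [   0.00    -0.15     0.75    -0.15]
  [  -0.45    -0.05    -0.15     1.00]
Compute the cofactors C_ij = (−1)^(i+j)·(3×3 minor ij) of I−A; the adjugate is their transpose:
adj(I−A) = Cᵀ =
  [ 0.591375   0.139875   0.171375   0.229500]
  [ 0.151875   0.381750   0.191375   0.219375]
  [ 0.087750   0.095625   0.443750   0.126750]
  [ 0.286875   0.096375   0.153250   0.414375]
det(I−A) = Σ_j (I−A)_1j·C_1j = (0.65)(0.591375) + (-0.15)(0.151875) + (-0.10)(0.087750) + (-0.25)(0.286875) = 0.28111875
(I − A)⁻¹ = adj(I−A) / det(I−A) ≈
  [   2.1036     0.4976     0.6096     0.8164]
  [   0.5403     1.3580     0.6808     0.7804]
  [   0.3121     0.3402     1.5785     0.4509]
  [   1.0205     0.3428     0.5451     1.4740]
Δx = (I − A)⁻¹ Δd with Δd having -40 in the Metals component and 0 elsewhere.
So Δx_4 = L_43 · (-40), where L_43 = adj(I−A)_43 / det(I−A) = 0.153250 / 0.28111875.
Δx_4 = 0.153250 × (-40) / 0.28111875 = -6.13 / 0.28111875 ≈ -21.81.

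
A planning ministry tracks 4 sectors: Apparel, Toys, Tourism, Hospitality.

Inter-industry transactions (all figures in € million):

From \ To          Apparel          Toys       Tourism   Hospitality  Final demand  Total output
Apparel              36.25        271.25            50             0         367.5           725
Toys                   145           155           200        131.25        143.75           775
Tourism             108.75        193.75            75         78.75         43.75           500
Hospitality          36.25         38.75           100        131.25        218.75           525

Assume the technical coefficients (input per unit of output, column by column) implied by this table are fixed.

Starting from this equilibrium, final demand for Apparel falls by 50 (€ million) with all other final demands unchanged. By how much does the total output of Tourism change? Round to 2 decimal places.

Technical coefficients a_ij = z_ij / X_j:
  a_11 = 36.25/725 = 0.05, a_21 = 145/725 = 0.20, a_31 = 108.75/725 = 0.15, a_41 = 36.25/725 = 0.05
  a_12 = 271.25/775 = 0.35, a_22 = 155/775 = 0.20, a_32 = 193.75/775 = 0.25, a_42 = 38.75/775 = 0.05
  a_13 = 50/500 = 0.10, a_23 = 200/500 = 0.40, a_33 = 75/500 = 0.15, a_43 = 100/500 = 0.20
  a_14 = 0/525 = 0.00, a_24 = 131.25/525 = 0.25, a_34 = 78.75/525 = 0.15, a_44 = 131.25/525 = 0.25
I − A =
  [   0.95    -0.35    -0.10     0.00]
  [  -0.20     0.80    -0.40    -0.25]
  [  -0.15    -0.25     0.85    -0.15]
  [  -0.05    -0.05    -0.20     0.75]
Compute the cofactors C_ij = (−1)^(i+j)·(3×3 minor ij) of I−A; the adjugate is their transpose:
adj(I−A) = Cᵀ =
  [ 0.384875   0.232125   0.181250   0.113625]
  [ 0.187625   0.565125   0.348750   0.258125]
  [ 0.136250   0.227250   0.501250   0.176000]
  [ 0.074500   0.113750   0.169000   0.453500]
det(I−A) = Σ_j (I−A)_1j·C_1j = (0.95)(0.384875) + (-0.35)(0.187625) + (-0.10)(0.136250) + (0.00)(0.074500) = 0.2863375
(I − A)⁻¹ = adj(I−A) / det(I−A) ≈
  [   1.3441     0.8107     0.6330     0.3968]
  [   0.6553     1.9736     1.2180     0.9015]
  [   0.4758     0.7936     1.7506     0.6147]
  [   0.2602     0.3973     0.5902     1.5838]
Δx = (I − A)⁻¹ Δd with Δd having -50 in the Apparel component and 0 elsewhere.
So Δx_3 = L_31 · (-50), where L_31 = adj(I−A)_31 / det(I−A) = 0.136250 / 0.2863375.
Δx_3 = 0.136250 × (-50) / 0.2863375 = -6.8125 / 0.2863375 ≈ -23.79.

Δx_3 = -23.79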